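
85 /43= 1.98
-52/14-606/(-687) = -4540/1603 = -2.83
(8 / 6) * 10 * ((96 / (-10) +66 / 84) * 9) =-1057.71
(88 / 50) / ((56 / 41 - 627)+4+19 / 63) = -56826 / 20061275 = -0.00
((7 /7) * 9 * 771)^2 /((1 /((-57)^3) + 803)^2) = 1651364366330567529 /22114657556760484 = 74.67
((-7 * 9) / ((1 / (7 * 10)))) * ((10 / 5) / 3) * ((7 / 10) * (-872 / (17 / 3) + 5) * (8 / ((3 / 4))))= 55560512 / 17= 3268265.41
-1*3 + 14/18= -2.22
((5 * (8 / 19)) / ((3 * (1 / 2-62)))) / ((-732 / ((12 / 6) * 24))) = 320 / 427671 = 0.00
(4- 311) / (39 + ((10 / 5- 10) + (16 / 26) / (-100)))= -99775 / 10073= -9.91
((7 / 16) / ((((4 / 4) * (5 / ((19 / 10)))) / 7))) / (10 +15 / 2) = 133 / 2000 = 0.07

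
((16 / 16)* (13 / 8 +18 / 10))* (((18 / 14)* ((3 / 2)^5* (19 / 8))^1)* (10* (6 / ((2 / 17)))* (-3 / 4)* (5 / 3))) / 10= -290330811 / 57344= -5062.97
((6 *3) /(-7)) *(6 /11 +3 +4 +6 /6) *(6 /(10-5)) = -10152 /385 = -26.37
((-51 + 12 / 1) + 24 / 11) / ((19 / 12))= -23.25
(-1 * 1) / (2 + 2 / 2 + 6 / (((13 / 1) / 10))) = -13 / 99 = -0.13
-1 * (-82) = 82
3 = 3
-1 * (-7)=7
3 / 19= 0.16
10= 10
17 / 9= 1.89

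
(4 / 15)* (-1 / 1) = -4 / 15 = -0.27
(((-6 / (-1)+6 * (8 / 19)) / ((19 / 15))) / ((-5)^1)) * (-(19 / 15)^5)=13718 / 3125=4.39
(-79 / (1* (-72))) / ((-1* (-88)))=79 / 6336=0.01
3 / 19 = 0.16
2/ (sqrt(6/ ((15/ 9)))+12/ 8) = -20/ 9+8 * sqrt(10)/ 9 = 0.59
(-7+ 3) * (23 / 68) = -23 / 17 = -1.35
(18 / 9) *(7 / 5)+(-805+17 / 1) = -3926 / 5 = -785.20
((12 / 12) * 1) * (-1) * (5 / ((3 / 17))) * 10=-850 / 3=-283.33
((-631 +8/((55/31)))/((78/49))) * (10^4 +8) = -2816239524/715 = -3938796.54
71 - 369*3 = -1036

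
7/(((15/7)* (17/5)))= 49/51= 0.96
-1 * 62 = -62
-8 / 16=-1 / 2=-0.50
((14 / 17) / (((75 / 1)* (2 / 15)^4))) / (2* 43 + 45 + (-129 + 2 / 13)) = 16.13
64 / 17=3.76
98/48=49/24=2.04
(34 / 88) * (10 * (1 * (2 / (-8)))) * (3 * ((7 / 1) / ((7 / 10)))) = -1275 / 44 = -28.98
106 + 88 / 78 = 4178 / 39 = 107.13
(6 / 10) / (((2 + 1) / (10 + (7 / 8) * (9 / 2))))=223 / 80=2.79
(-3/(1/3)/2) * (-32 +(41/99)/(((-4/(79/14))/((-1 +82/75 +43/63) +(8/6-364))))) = -783370571/970200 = -807.43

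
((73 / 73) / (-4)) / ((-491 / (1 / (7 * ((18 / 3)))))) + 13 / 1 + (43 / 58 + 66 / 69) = 808671775 / 55019496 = 14.70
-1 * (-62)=62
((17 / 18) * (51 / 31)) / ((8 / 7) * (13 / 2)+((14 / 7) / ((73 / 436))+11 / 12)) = 295358 / 3857051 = 0.08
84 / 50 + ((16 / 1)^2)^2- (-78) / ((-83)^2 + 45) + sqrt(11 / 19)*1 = sqrt(209) / 19 + 5680479389 / 86675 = 65538.45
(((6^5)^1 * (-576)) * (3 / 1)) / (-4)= 3359232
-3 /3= -1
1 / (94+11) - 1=-104 / 105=-0.99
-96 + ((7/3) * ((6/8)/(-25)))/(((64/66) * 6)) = -614477/6400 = -96.01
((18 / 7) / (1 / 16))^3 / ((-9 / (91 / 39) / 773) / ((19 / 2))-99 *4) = -19491176448 / 110828249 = -175.87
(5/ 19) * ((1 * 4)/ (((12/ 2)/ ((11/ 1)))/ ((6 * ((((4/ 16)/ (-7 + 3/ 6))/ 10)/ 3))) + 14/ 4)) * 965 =-424600/ 28177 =-15.07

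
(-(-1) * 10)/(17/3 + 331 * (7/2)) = 12/1397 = 0.01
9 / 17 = 0.53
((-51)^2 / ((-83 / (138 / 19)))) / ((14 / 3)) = -538407 / 11039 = -48.77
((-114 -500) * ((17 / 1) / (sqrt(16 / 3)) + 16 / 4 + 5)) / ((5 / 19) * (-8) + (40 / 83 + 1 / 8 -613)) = 32921452 * sqrt(3) / 7752511 + 69716016 / 7752511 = 16.35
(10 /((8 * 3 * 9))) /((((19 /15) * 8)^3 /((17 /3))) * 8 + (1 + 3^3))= 10625 /343559568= 0.00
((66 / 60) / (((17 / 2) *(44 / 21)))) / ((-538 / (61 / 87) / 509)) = -217343 / 5304680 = -0.04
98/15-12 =-82/15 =-5.47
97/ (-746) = -97/ 746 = -0.13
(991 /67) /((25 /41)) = 40631 /1675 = 24.26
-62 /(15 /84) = -347.20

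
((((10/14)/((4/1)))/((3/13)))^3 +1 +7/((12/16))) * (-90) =-31996165/32928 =-971.70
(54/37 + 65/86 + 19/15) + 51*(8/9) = 776651/15910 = 48.82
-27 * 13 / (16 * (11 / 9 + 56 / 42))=-3159 / 368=-8.58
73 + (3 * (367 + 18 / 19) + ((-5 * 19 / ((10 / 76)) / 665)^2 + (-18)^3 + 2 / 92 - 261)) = -5262199119 / 1070650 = -4914.96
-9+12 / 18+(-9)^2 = 218 / 3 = 72.67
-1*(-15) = 15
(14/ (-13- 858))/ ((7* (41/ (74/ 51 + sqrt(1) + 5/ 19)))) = -5260/ 34603959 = -0.00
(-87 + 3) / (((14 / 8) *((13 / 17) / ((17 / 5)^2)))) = -235824 / 325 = -725.61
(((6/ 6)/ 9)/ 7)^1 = 1/ 63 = 0.02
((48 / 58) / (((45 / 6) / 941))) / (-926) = -7528 / 67135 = -0.11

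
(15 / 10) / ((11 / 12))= 18 / 11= 1.64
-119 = -119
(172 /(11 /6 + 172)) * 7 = 1032 /149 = 6.93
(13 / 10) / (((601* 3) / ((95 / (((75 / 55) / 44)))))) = 59774 / 27045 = 2.21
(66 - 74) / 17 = -8 / 17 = -0.47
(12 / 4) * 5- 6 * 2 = 3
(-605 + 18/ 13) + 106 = -6469/ 13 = -497.62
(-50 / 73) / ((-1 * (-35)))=-0.02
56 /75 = 0.75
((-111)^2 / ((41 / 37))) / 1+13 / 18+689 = 8714801 / 738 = 11808.67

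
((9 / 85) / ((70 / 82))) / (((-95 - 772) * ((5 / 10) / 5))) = -246 / 171955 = -0.00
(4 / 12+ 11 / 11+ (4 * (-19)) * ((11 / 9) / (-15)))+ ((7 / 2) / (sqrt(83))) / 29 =7 * sqrt(83) / 4814+ 1016 / 135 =7.54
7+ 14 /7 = 9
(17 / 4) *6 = 51 / 2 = 25.50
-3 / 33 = -1 / 11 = -0.09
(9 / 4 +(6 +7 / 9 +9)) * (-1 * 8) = -1298 / 9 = -144.22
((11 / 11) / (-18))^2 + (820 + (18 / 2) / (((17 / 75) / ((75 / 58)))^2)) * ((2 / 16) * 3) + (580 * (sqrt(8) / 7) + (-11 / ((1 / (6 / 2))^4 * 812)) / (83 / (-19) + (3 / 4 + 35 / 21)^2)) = 1160 * sqrt(2) / 7 + 7398206001747815 / 17758591012512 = 650.95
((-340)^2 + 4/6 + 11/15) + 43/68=39304691/340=115602.03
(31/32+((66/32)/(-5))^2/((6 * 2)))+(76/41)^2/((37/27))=5557434311/1592243200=3.49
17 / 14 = 1.21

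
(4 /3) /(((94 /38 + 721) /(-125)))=-4750 /20619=-0.23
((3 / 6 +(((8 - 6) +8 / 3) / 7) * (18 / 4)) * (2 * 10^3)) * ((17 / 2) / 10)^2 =10115 / 2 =5057.50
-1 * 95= -95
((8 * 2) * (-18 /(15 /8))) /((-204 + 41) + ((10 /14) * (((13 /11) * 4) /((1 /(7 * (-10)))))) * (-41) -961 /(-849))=-3586176 /222479285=-0.02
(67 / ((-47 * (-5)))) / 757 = 67 / 177895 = 0.00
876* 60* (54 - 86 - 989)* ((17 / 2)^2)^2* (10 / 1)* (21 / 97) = -58826918048850 / 97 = -606463072668.56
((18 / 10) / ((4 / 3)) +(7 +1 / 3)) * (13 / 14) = 6773 / 840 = 8.06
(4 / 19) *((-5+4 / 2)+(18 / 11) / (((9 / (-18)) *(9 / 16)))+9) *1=8 / 209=0.04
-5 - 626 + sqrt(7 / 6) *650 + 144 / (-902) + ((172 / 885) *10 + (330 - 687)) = -78726676 / 79827 + 325 *sqrt(42) / 3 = -284.14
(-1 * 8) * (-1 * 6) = 48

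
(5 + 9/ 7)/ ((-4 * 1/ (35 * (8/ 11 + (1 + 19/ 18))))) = -2755/ 18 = -153.06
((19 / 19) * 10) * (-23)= -230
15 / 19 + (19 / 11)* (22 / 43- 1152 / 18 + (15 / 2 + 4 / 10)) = -778003 / 8170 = -95.23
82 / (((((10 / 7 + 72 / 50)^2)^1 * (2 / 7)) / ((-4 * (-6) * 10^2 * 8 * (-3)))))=-2008968.11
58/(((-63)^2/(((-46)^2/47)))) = 122728/186543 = 0.66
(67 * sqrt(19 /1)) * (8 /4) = 134 * sqrt(19) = 584.09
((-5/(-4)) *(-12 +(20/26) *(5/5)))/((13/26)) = -365/13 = -28.08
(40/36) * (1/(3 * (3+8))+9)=10.03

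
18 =18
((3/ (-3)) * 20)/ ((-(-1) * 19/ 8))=-8.42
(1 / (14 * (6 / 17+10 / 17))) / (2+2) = 17 / 896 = 0.02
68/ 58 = 34/ 29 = 1.17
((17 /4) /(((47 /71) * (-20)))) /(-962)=1207 /3617120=0.00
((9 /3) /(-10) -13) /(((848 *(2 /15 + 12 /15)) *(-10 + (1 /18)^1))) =513 /303584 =0.00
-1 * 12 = -12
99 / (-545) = -0.18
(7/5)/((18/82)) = 287/45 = 6.38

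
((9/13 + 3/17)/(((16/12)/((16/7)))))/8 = 288/1547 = 0.19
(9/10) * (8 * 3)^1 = 108/5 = 21.60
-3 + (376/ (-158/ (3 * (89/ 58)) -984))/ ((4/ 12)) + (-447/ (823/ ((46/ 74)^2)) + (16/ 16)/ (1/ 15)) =818105674935/ 76584295451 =10.68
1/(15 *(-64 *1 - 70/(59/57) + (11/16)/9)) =-2832/5588275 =-0.00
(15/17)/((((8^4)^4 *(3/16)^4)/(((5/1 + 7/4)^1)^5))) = 2657205/74766790688768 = 0.00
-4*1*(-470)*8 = 15040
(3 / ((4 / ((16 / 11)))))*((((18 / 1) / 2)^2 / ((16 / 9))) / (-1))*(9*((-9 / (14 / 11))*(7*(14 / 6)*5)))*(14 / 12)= 4822335 / 16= 301395.94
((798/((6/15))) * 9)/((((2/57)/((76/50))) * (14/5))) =555579/2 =277789.50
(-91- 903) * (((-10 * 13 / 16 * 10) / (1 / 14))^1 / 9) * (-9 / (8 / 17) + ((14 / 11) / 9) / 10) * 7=-119795694655 / 7128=-16806354.47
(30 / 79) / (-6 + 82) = 15 / 3002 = 0.00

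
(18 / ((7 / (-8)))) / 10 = -72 / 35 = -2.06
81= 81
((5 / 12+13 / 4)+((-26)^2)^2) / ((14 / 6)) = 1370939 / 7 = 195848.43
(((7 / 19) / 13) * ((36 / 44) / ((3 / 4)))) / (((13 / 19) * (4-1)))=28 / 1859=0.02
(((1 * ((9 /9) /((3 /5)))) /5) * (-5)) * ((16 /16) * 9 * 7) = -105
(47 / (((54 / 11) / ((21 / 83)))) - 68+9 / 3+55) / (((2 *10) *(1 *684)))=-11321 / 20437920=-0.00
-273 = -273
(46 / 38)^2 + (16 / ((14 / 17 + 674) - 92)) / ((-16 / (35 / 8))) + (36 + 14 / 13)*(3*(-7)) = -777.16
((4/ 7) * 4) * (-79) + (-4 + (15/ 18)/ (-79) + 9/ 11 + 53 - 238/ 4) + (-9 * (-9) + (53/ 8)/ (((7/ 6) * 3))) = -7837649/ 72996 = -107.37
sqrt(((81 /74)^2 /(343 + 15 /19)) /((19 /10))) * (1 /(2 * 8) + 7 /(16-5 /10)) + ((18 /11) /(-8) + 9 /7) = 1.10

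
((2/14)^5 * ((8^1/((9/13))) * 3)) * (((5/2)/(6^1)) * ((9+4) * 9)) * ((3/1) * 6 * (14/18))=3380/2401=1.41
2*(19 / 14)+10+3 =15.71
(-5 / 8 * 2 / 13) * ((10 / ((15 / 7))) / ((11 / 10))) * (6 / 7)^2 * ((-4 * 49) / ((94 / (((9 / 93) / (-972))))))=-350 / 5625477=-0.00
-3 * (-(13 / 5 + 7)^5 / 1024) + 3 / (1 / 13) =868371 / 3125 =277.88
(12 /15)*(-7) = -28 /5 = -5.60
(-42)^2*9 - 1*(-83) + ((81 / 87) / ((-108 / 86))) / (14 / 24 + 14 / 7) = 14346883 / 899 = 15958.71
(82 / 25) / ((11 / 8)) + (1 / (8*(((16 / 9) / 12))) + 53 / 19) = 6.02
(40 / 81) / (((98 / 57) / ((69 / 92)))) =95 / 441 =0.22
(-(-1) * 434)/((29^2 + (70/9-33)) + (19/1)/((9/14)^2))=17577/34901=0.50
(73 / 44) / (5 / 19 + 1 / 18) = 12483 / 2398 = 5.21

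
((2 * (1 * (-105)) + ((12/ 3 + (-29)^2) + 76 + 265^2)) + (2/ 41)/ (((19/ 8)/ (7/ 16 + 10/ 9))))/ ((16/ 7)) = 3481327633/ 112176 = 31034.51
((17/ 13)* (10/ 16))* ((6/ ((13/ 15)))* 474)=906525/ 338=2682.03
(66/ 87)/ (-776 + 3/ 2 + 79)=-44/ 40339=-0.00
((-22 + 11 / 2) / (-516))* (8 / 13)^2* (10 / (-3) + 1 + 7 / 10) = -2156 / 109005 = -0.02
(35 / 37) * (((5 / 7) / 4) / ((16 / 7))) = 175 / 2368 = 0.07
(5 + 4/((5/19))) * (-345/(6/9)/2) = -20907/4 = -5226.75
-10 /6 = -5 /3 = -1.67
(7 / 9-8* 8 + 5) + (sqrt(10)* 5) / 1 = -524 / 9 + 5* sqrt(10) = -42.41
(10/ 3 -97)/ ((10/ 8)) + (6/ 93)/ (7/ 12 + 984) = -16467260/ 219759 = -74.93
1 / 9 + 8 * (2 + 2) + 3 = 316 / 9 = 35.11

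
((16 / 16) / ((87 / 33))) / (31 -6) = 0.02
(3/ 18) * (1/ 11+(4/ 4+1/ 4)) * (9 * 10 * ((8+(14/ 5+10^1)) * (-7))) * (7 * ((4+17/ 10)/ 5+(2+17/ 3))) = -49647143/ 275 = -180535.07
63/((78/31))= 651/26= 25.04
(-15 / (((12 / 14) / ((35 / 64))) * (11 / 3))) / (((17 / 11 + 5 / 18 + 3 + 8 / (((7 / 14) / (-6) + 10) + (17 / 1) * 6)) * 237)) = -26775 / 11900096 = -0.00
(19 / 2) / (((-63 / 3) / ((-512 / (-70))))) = -2432 / 735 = -3.31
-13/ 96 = -0.14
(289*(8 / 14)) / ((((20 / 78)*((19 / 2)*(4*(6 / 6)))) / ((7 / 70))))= 11271 / 6650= 1.69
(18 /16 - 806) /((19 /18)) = -57951 /76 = -762.51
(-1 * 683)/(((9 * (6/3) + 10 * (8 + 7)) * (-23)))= 683/3864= 0.18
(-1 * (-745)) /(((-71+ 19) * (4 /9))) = -32.24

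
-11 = -11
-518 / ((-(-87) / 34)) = -202.44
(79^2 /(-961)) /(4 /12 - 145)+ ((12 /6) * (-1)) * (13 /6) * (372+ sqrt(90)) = -672304565 /417074 - 13 * sqrt(10) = -1653.06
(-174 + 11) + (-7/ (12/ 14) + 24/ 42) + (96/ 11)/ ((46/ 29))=-1754281/ 10626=-165.09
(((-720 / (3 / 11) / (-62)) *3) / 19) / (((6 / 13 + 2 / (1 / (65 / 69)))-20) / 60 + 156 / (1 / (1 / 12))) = 13320450 / 25173271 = 0.53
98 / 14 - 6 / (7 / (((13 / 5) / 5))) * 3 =991 / 175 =5.66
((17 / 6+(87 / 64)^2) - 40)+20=-188237 / 12288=-15.32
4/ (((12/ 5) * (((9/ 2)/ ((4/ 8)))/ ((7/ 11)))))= 35/ 297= 0.12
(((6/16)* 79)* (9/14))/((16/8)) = 2133/224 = 9.52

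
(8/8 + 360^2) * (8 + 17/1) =3240025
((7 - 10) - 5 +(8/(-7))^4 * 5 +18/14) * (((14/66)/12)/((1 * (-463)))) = -1453/20962788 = -0.00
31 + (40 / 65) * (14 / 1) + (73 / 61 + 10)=40294 / 793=50.81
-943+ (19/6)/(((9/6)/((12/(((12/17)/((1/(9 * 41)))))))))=-3131380/3321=-942.90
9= 9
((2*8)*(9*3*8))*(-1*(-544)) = 1880064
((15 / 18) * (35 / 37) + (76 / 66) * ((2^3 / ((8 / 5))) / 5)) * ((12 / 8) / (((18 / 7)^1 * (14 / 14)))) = 11053 / 9768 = 1.13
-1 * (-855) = 855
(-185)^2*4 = 136900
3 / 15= 1 / 5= 0.20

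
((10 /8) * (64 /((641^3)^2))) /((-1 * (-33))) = 80 /2289086040840318753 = 0.00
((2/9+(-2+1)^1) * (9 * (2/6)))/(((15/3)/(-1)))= 7/15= 0.47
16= 16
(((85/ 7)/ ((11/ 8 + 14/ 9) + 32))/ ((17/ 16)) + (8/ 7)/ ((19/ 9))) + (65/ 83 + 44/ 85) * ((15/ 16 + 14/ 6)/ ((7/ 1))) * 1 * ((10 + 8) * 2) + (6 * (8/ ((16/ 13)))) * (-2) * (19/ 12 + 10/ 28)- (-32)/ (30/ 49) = -432370022989/ 5663669340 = -76.34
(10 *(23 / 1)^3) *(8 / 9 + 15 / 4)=10159445 / 18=564413.61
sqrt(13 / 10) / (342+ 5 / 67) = 67 * sqrt(130) / 229190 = 0.00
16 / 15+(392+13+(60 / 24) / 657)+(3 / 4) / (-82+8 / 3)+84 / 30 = 1278639239 / 3127320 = 408.86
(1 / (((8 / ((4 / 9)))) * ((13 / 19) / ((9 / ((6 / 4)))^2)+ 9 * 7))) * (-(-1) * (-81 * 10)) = -6156 / 8621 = -0.71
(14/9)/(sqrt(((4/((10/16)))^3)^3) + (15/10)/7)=-382812500/20688410735498841 + 7193231360000 * sqrt(10)/62065232206496523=0.00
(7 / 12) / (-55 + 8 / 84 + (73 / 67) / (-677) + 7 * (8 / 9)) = -6667773 / 556482608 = -0.01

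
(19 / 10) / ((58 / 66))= 627 / 290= 2.16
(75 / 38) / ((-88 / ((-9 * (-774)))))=-261225 / 1672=-156.24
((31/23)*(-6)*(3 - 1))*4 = -1488/23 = -64.70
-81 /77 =-1.05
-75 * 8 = -600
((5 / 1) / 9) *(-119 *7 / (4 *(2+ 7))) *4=-4165 / 81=-51.42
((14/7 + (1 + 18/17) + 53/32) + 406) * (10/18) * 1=1119865/4896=228.73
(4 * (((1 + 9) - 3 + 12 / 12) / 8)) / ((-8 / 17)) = -17 / 2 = -8.50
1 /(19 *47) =1 /893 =0.00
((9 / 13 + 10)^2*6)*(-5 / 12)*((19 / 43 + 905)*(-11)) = 20686704885 / 7267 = 2846663.67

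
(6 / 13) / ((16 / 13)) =3 / 8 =0.38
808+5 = 813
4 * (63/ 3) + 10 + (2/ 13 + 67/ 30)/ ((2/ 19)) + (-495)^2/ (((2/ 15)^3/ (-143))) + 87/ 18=-7686587327439/ 520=-14781898706.61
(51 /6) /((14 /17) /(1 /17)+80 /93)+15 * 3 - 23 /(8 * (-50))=45.63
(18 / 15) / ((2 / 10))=6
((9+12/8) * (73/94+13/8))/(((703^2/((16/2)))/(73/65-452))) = -0.18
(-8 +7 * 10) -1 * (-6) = 68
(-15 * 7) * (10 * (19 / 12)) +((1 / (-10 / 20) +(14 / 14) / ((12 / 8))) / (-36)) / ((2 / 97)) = -1660.70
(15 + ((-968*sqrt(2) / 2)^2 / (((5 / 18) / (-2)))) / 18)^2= 877873428601 / 25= 35114937144.04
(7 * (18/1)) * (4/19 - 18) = -42588/19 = -2241.47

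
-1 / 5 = -0.20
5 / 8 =0.62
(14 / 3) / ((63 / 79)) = 158 / 27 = 5.85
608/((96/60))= 380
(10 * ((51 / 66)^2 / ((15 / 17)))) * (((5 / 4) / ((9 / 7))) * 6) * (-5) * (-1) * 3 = 859775 / 1452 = 592.13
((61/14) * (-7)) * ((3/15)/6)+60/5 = 659/60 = 10.98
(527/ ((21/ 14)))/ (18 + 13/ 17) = 17918/ 957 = 18.72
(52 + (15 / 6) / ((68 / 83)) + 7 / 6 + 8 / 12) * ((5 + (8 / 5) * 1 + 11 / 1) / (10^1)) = 255299 / 2550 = 100.12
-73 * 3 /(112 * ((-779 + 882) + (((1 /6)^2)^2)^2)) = -22989744 /1211003143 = -0.02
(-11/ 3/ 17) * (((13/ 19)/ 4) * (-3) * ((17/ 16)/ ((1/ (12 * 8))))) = 429/ 38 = 11.29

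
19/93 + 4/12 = 0.54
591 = 591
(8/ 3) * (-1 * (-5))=40/ 3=13.33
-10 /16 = -5 /8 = -0.62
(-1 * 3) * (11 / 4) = -33 / 4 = -8.25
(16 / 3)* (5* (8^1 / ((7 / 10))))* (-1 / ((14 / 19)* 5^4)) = -2432 / 3675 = -0.66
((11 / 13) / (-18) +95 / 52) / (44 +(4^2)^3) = 833 / 1937520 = 0.00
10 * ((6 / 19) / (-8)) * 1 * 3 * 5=-225 / 38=-5.92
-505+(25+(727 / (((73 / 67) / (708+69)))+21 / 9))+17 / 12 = 151248507 / 292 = 517974.34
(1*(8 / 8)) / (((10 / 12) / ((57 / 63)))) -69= -2377 / 35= -67.91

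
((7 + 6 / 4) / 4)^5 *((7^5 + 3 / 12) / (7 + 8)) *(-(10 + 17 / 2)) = -3531855951361 / 3932160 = -898197.42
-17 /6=-2.83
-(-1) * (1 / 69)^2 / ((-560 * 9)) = -1 / 23995440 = -0.00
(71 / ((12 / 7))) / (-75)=-497 / 900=-0.55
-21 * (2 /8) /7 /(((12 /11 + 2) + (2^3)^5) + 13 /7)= -231 /10094068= -0.00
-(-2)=2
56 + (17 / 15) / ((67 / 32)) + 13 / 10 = 116261 / 2010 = 57.84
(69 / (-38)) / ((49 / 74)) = -2553 / 931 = -2.74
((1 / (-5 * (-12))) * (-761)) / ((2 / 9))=-2283 / 40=-57.08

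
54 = 54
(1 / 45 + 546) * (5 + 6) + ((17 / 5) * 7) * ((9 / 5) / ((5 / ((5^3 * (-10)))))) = -4703.76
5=5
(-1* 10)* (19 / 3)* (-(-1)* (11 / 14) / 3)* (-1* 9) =1045 / 7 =149.29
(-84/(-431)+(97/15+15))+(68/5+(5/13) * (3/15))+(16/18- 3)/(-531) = 4731778924/133883685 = 35.34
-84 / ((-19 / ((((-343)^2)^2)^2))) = 16092823435967578809684 / 19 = 846990707156188358404.42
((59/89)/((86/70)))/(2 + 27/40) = 82600/409489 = 0.20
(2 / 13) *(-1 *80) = -160 / 13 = -12.31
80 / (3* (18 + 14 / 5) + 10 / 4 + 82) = 800 / 1469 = 0.54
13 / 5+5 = 38 / 5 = 7.60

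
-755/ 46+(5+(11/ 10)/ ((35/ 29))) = -42269/ 4025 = -10.50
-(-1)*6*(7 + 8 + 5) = 120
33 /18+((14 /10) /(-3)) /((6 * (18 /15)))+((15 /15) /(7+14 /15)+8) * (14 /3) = 39.69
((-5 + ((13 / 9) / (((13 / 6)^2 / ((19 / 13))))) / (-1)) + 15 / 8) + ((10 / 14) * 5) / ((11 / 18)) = 236259 / 104104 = 2.27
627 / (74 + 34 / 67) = 14003 / 1664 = 8.42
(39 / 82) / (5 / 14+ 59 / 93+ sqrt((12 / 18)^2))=0.29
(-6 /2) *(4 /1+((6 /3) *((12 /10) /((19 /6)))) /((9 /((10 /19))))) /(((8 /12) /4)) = -26280 /361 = -72.80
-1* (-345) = 345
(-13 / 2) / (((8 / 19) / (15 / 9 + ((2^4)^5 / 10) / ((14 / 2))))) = -231274.19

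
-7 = -7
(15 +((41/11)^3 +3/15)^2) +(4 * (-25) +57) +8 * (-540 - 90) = -104785062604/44289025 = -2365.94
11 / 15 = 0.73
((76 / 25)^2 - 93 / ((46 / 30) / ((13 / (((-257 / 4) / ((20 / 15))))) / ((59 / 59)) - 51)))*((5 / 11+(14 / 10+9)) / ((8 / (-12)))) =-20636363291751 / 406381250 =-50780.80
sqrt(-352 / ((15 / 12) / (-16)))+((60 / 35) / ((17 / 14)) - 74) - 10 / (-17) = -72+32 * sqrt(110) / 5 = -4.88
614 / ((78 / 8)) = 2456 / 39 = 62.97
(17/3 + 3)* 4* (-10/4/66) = -130/99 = -1.31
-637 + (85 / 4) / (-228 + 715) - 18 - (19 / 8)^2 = -20589487 / 31168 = -660.60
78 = 78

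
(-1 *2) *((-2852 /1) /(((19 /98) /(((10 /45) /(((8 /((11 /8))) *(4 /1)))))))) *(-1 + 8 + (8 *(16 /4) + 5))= 4227377 /342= 12360.75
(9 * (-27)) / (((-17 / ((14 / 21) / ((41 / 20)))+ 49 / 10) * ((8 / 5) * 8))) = 1215 / 3032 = 0.40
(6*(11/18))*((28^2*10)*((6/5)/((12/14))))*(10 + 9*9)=10986976/3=3662325.33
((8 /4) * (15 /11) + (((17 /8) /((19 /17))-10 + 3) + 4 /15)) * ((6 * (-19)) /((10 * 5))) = 52787 /11000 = 4.80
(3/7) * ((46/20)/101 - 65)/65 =-196881/459550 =-0.43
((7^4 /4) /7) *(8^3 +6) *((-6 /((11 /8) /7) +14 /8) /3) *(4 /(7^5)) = -6697 /66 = -101.47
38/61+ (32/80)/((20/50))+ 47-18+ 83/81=31.65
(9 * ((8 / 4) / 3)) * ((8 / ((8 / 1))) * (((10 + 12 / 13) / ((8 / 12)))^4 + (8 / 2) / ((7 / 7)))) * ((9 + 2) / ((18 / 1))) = 22643064455 / 85683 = 264265.54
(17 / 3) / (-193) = -0.03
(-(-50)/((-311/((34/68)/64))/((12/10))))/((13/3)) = -45/129376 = -0.00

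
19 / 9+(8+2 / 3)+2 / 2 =106 / 9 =11.78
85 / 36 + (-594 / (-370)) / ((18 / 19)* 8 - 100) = 1713122 / 730935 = 2.34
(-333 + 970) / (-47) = -637 / 47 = -13.55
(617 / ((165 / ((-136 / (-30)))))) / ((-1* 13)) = -41956 / 32175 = -1.30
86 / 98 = 43 / 49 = 0.88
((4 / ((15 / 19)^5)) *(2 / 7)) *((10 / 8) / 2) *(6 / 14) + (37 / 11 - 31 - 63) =-2445946036 / 27286875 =-89.64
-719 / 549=-1.31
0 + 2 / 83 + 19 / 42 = 1661 / 3486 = 0.48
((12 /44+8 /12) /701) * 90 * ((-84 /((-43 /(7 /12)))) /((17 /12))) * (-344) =-4374720 /131087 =-33.37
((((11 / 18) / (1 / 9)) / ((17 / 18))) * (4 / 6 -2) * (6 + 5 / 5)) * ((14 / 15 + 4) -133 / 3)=182028 / 85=2141.51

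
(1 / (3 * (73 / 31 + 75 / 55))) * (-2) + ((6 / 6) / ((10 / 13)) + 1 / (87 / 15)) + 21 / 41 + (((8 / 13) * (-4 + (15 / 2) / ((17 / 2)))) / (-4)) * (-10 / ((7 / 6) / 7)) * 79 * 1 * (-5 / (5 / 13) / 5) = 568302017927 / 96112815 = 5912.86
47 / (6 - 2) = 47 / 4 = 11.75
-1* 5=-5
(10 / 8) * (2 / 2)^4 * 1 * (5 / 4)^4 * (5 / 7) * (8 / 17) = 1.03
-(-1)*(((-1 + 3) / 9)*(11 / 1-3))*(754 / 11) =12064 / 99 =121.86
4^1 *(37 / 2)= 74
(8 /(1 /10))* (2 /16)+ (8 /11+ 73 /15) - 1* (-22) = 6203 /165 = 37.59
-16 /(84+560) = -4 /161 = -0.02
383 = 383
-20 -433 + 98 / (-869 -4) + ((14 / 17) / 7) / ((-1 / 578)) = -454931 / 873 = -521.11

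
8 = 8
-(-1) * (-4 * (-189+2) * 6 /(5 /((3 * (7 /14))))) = 1346.40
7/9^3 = 7/729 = 0.01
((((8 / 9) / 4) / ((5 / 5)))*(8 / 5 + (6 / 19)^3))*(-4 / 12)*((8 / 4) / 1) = -223808 / 925965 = -0.24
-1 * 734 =-734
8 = 8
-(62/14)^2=-19.61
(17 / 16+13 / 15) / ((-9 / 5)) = -463 / 432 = -1.07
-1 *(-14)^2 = -196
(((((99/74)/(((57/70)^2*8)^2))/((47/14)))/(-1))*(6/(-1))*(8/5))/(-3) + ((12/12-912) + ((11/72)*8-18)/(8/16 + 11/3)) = -46660755318439/50991349275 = -915.07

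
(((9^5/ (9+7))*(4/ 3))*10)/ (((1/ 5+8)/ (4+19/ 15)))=2591595/ 82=31604.82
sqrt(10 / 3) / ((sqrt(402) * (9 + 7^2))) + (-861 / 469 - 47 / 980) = -123689 / 65660 + sqrt(335) / 11658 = -1.88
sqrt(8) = 2*sqrt(2) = 2.83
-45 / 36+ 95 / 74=5 / 148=0.03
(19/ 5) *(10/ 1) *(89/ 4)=1691/ 2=845.50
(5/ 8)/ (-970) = -1/ 1552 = -0.00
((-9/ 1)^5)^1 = -59049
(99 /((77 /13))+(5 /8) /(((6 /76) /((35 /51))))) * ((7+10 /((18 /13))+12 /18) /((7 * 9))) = 6356893 /1214514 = 5.23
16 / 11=1.45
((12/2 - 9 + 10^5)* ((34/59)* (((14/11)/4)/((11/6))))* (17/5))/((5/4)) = 4855054344/178475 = 27202.99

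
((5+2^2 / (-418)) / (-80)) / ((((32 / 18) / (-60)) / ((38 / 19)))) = 28161 / 6688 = 4.21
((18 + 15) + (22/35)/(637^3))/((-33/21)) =-27139859567/1292374265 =-21.00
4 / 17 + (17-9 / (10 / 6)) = 1006 / 85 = 11.84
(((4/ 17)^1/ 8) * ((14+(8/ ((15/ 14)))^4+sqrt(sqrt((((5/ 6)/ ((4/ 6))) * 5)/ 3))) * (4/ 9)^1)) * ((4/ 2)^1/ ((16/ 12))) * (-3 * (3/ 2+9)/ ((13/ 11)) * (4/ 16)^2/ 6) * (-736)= 1771 * sqrt(10) * 3^(3/ 4)/ 2652+139962737453/ 11188125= 12514.75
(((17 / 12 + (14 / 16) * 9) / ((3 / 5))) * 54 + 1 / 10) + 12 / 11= 184237 / 220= 837.44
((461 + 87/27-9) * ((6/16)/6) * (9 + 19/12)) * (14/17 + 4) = 1254887/864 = 1452.42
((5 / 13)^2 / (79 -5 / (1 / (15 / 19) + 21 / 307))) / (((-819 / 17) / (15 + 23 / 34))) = -3150850 / 4926015549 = -0.00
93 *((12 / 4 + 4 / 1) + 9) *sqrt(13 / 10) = 744 *sqrt(130) / 5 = 1696.58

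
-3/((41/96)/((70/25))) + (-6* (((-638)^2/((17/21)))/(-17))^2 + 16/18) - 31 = -808851749808039523/154096245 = -5249003632.81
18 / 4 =4.50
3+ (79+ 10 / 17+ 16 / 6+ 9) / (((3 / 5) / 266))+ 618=6284833 / 153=41077.34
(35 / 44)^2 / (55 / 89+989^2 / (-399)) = -43500975 / 168491675264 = -0.00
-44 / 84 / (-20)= 11 / 420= 0.03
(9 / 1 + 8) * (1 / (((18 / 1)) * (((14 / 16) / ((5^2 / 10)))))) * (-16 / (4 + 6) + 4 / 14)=-1564 / 441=-3.55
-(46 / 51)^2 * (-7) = 14812 / 2601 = 5.69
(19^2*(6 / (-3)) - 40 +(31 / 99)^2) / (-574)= 7467401 / 5625774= 1.33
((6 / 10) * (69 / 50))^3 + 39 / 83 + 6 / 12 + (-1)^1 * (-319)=415697126169 / 1296875000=320.54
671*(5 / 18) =186.39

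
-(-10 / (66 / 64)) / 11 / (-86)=-160 / 15609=-0.01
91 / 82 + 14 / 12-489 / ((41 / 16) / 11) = -257912 / 123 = -2096.85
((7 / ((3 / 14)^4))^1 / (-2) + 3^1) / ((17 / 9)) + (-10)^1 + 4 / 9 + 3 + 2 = -14990 / 17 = -881.76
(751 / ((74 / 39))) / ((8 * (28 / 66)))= 116.62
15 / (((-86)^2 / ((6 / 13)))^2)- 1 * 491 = -1134754752581 / 2311109476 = -491.00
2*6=12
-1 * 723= -723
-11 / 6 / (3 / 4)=-22 / 9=-2.44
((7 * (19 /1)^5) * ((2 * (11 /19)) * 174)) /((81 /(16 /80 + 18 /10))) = 86224234.96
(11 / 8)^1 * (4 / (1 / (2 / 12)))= 11 / 12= 0.92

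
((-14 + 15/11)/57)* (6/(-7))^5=360288/3512663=0.10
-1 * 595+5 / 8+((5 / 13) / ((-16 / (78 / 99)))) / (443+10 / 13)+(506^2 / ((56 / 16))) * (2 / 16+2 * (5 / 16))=144645921991 / 2665278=54270.48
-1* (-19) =19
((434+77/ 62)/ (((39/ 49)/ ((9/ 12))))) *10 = 6611325/ 1612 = 4101.32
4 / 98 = 2 / 49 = 0.04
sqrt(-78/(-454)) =sqrt(8853)/227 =0.41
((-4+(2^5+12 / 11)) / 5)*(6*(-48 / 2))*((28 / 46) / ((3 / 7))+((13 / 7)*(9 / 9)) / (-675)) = -157748224 / 132825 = -1187.64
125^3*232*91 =41234375000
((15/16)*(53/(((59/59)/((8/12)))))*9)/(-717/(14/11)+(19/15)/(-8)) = -250425/473353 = -0.53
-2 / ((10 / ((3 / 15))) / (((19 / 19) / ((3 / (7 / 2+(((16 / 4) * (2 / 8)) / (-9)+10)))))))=-241 / 1350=-0.18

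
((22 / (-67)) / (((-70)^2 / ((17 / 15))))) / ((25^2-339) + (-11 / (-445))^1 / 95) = -28747 / 108255381990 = -0.00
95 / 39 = 2.44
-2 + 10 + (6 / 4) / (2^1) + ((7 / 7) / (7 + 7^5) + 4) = 428759 / 33628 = 12.75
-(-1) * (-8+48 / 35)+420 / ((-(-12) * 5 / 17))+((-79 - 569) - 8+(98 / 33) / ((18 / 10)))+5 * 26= -4282519 / 10395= -411.98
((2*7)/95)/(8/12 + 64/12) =7/285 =0.02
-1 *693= -693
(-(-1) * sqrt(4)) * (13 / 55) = 26 / 55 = 0.47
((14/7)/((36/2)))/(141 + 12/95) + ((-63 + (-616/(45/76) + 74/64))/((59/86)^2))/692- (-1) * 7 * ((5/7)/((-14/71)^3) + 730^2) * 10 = 148732587777079914372217/3987845717778720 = 37296474.91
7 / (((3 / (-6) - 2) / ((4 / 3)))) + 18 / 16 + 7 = 527 / 120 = 4.39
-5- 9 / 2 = -19 / 2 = -9.50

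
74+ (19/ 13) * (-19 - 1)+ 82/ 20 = 6353/ 130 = 48.87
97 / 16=6.06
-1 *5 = -5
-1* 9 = -9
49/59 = 0.83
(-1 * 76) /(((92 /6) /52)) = -5928 /23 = -257.74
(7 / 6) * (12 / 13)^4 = 24192 / 28561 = 0.85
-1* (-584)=584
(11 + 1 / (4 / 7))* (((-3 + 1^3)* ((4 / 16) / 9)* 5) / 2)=-85 / 48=-1.77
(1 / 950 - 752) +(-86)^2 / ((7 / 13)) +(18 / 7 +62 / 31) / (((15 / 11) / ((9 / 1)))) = 12362921 / 950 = 13013.60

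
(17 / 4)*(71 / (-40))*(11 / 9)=-13277 / 1440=-9.22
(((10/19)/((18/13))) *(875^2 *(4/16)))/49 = 1015625/684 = 1484.83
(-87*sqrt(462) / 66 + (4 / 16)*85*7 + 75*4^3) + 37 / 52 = 64343 / 13 - 29*sqrt(462) / 22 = 4921.13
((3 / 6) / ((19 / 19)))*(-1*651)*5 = -3255 / 2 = -1627.50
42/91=6/13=0.46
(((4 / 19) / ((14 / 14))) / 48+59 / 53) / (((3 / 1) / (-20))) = -67525 / 9063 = -7.45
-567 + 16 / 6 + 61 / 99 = -563.72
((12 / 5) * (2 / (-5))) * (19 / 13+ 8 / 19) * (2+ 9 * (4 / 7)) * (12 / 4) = -66960 / 1729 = -38.73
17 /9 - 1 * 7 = -46 /9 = -5.11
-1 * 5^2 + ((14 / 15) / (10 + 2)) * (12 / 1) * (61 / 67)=-24271 / 1005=-24.15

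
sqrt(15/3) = 2.24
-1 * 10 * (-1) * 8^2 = 640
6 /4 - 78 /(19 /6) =-879 /38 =-23.13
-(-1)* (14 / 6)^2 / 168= 7 / 216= 0.03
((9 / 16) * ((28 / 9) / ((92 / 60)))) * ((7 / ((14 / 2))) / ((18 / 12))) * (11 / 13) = 385 / 598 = 0.64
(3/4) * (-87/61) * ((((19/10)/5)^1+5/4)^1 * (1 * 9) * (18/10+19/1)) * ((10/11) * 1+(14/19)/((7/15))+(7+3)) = -1299135591/318725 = -4076.04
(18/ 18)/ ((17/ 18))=18/ 17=1.06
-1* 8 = -8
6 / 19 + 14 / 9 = 320 / 171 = 1.87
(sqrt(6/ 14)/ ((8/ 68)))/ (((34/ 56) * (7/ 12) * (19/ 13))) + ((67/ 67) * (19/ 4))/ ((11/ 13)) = 247/ 44 + 312 * sqrt(21)/ 133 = 16.36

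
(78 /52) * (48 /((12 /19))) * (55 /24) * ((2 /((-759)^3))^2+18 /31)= 163461985614578227945 /1077580341106204122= 151.69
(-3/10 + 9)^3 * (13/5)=1712.11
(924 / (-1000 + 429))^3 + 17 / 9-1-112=-193269412216 / 1675524699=-115.35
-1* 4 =-4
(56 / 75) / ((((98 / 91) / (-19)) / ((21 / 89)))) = -6916 / 2225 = -3.11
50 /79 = 0.63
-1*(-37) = 37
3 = 3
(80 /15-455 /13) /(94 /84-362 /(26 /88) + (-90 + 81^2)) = -16198 /2864801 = -0.01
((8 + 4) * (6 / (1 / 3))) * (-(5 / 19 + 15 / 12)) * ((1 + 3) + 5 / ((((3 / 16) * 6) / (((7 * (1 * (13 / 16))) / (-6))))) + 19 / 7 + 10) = -1086865 / 266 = -4085.96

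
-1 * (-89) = 89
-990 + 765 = -225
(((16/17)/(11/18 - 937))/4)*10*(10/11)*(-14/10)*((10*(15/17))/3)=100800/10716409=0.01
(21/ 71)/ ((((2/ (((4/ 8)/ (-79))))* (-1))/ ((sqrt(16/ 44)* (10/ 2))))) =105* sqrt(11)/ 123398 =0.00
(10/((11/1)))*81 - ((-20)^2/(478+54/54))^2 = 184087210/2523851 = 72.94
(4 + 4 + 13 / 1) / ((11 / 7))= 147 / 11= 13.36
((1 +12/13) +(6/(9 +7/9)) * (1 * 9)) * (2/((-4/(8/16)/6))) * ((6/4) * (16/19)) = -38331/2717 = -14.11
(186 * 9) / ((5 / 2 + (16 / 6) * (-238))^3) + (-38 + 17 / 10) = -19808666143131 / 545693182570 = -36.30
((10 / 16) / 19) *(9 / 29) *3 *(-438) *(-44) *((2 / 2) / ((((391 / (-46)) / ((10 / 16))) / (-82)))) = 66669075 / 18734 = 3558.72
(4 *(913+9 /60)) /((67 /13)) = 237419 /335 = 708.71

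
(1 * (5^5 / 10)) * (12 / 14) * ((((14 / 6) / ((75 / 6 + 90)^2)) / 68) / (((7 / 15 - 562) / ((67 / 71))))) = -25125 / 17089989041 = -0.00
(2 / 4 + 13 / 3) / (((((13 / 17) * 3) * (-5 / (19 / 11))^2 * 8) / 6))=177973 / 943800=0.19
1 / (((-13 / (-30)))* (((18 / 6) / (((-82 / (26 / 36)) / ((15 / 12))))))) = -11808 / 169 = -69.87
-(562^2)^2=-99757432336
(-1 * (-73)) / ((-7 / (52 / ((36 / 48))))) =-15184 / 21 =-723.05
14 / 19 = 0.74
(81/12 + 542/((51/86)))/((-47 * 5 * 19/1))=-37565/182172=-0.21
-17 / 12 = -1.42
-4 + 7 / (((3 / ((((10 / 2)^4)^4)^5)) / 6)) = 1158052857574238744819972168897947994992136955261230468746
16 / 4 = 4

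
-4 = -4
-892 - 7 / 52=-46391 / 52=-892.13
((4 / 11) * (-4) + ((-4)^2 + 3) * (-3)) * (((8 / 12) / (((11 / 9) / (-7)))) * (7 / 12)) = 31507 / 242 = 130.19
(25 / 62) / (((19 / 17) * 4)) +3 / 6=0.59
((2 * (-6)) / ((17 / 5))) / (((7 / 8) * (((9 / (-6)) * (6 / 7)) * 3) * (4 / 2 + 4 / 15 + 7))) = 800 / 7089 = 0.11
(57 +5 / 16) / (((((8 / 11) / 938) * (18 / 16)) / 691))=3268984873 / 72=45402567.68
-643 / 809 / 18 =-643 / 14562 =-0.04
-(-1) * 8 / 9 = 8 / 9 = 0.89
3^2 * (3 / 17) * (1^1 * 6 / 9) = 18 / 17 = 1.06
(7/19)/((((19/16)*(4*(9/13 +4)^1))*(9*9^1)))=364/1783701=0.00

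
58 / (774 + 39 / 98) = 5684 / 75891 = 0.07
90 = 90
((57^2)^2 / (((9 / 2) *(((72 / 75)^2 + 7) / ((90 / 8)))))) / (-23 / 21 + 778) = 138547513125 / 32310226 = 4288.04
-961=-961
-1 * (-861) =861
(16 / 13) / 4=4 / 13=0.31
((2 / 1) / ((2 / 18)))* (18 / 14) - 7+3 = 134 / 7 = 19.14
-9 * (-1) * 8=72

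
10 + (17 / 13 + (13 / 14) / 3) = 6343 / 546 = 11.62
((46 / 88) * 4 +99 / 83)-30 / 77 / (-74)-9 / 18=1318987 / 472934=2.79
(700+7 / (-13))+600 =1299.46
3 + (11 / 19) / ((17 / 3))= 1002 / 323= 3.10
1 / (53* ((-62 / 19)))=-19 / 3286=-0.01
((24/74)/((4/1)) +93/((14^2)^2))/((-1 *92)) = -118689/130768064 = -0.00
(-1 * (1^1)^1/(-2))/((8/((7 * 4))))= 7/4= 1.75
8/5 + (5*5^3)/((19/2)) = 6402/95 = 67.39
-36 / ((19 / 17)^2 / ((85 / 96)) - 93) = 294780 / 749963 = 0.39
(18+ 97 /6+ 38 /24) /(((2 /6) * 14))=429 /56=7.66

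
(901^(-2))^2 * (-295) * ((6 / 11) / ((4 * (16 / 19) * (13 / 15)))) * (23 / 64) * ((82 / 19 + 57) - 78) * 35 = 3387580875 / 193003486197643264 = 0.00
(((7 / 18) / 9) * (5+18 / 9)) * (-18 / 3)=-49 / 27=-1.81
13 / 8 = 1.62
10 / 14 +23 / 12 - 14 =-955 / 84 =-11.37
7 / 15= 0.47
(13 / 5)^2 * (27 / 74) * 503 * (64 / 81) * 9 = 8160672 / 925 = 8822.35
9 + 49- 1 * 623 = -565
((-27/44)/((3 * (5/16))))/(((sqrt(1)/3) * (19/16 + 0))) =-1728/1045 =-1.65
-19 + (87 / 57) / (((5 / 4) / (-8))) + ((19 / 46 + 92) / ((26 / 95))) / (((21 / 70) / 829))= 4077414407 / 4370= 933046.78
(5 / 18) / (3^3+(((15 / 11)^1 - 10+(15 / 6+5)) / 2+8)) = 22 / 2727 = 0.01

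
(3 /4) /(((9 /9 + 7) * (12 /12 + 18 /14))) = 21 /512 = 0.04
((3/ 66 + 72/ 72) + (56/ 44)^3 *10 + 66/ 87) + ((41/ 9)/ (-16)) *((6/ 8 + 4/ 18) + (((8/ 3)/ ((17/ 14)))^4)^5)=-610626141434066643804751966075674921880591147013/ 315066376853220515889941461583826861657024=-1938087.29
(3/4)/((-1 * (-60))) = 1/80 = 0.01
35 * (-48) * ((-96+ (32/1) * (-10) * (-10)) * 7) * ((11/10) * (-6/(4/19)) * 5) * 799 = 4571759364480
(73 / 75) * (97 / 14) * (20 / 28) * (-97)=-686857 / 1470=-467.25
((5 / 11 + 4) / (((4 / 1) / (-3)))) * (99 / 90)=-147 / 40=-3.68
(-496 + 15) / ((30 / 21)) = -3367 / 10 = -336.70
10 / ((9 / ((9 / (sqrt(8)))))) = 5*sqrt(2) / 2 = 3.54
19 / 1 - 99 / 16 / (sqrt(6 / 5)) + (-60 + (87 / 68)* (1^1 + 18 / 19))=-49753 / 1292 - 33* sqrt(30) / 32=-44.16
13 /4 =3.25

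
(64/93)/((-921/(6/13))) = -128/371163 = -0.00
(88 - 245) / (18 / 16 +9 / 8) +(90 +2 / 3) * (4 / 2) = 1004 / 9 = 111.56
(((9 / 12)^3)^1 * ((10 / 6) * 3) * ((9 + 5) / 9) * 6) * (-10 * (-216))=42525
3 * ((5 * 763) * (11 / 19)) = 125895 / 19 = 6626.05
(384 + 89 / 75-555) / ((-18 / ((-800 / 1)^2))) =163020800 / 27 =6037807.41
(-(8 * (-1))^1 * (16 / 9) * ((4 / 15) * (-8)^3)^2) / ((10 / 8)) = 2147483648 / 10125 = 212097.15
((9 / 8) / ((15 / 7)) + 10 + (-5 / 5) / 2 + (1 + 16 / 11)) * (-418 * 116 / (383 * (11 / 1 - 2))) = -3025541 / 17235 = -175.55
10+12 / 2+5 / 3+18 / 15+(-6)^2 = 823 / 15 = 54.87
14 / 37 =0.38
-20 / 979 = -0.02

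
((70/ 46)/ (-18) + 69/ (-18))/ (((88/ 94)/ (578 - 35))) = -6899177/ 3036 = -2272.46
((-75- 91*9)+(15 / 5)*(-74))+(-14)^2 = -920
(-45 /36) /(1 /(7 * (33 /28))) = -165 /16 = -10.31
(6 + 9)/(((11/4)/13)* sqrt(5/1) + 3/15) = -202800/12421 + 214500* sqrt(5)/12421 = 22.29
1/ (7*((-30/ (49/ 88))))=-7/ 2640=-0.00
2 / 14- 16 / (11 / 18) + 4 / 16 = -7943 / 308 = -25.79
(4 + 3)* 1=7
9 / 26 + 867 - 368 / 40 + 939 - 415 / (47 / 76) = 6880363 / 6110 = 1126.08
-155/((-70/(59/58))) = 1829/812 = 2.25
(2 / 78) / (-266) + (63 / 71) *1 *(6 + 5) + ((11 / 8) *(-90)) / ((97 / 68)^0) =-167918893 / 1473108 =-113.99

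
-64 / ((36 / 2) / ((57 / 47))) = -608 / 141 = -4.31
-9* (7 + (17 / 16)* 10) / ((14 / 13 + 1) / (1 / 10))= -611 / 80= -7.64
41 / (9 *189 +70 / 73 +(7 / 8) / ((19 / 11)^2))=0.02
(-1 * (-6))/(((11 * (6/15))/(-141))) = -2115/11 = -192.27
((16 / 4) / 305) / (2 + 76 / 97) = 194 / 41175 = 0.00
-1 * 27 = -27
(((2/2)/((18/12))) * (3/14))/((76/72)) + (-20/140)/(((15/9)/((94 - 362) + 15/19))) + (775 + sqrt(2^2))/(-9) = -126272/1995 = -63.29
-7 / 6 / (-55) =7 / 330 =0.02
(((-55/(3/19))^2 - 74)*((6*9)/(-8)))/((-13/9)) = 29466693/52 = 566667.17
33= 33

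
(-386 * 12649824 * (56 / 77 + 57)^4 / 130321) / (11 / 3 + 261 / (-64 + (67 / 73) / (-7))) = 333186130180721407500 / 322805117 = 1032158762776.74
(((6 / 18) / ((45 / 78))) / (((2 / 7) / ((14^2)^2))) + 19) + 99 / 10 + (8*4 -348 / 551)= 132945587 / 1710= 77745.96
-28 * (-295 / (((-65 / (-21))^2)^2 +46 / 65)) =104416848900 / 1169236751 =89.30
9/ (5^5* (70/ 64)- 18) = 288/ 108799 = 0.00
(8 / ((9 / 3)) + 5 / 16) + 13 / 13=191 / 48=3.98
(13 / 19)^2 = 169 / 361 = 0.47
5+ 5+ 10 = 20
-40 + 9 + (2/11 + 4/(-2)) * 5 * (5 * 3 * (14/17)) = -26797/187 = -143.30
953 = 953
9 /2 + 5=19 /2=9.50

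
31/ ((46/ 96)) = 1488/ 23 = 64.70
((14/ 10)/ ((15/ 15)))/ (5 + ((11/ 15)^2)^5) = 0.28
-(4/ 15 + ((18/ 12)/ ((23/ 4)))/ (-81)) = -818/ 3105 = -0.26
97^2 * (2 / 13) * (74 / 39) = 1392532 / 507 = 2746.61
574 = 574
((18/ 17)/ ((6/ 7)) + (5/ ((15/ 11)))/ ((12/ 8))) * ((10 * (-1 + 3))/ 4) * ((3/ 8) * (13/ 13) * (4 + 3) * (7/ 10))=27587/ 816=33.81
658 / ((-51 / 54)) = -11844 / 17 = -696.71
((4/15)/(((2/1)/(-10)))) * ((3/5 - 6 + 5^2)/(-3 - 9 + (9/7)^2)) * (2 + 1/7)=2744/507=5.41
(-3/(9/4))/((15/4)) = -16/45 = -0.36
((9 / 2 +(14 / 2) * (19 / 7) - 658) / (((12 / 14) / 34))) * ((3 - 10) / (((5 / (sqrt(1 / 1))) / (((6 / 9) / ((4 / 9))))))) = 1057077 / 20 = 52853.85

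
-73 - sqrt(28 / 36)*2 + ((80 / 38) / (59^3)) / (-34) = -4842631461 / 66337417 - 2*sqrt(7) / 3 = -74.76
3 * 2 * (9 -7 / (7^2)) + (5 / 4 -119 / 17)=1327 / 28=47.39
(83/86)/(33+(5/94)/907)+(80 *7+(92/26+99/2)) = 613.07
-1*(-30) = 30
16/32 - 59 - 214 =-545/2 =-272.50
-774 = -774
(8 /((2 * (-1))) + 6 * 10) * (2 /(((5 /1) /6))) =672 /5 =134.40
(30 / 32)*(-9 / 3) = -45 / 16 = -2.81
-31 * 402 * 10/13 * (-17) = 2118540/13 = 162964.62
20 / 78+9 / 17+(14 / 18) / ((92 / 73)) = 256727 / 182988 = 1.40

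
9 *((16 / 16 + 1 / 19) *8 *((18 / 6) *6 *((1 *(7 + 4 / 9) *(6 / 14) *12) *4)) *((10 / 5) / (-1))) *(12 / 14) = -333434880 / 931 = -358147.02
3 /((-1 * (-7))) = 3 /7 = 0.43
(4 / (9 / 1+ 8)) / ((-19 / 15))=-60 / 323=-0.19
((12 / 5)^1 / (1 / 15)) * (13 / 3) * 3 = 468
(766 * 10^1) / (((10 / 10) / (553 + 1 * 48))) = 4603660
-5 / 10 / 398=-1 / 796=-0.00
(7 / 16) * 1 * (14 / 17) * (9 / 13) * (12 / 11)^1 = 1323 / 4862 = 0.27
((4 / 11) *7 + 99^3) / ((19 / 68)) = 725785556 / 209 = 3472658.16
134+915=1049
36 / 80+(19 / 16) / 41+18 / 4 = 16331 / 3280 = 4.98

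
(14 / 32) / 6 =7 / 96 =0.07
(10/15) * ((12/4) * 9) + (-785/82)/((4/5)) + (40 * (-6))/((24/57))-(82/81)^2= -1215865813/2152008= -564.99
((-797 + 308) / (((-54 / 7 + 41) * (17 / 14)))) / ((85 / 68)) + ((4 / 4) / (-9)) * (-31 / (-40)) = -13924327 / 1425960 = -9.76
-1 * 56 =-56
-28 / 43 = -0.65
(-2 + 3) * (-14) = -14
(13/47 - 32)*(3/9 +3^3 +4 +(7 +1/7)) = -57368/47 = -1220.60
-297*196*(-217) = 12632004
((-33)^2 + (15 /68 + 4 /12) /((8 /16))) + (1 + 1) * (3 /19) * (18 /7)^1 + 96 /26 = 193043615 /176358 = 1094.61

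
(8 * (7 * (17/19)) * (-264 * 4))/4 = -251328/19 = -13227.79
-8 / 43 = -0.19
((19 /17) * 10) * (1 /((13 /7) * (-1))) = -6.02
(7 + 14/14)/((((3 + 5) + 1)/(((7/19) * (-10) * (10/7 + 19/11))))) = -2160/209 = -10.33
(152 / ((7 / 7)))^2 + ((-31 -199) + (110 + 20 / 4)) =22989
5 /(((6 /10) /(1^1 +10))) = 91.67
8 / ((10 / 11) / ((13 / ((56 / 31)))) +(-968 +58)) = -17732 / 2016735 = -0.01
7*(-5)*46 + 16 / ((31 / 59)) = -48966 / 31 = -1579.55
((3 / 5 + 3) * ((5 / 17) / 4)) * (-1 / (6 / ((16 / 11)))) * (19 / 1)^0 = -0.06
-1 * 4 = -4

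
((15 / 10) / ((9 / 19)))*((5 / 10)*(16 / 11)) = 2.30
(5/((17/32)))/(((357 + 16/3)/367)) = 176160/18479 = 9.53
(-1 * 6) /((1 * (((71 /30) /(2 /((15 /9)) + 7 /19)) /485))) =-2601540 /1349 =-1928.50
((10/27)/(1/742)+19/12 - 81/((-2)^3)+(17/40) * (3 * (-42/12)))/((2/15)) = 609251/288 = 2115.45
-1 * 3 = -3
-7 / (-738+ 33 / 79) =553 / 58269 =0.01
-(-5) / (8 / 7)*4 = 35 / 2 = 17.50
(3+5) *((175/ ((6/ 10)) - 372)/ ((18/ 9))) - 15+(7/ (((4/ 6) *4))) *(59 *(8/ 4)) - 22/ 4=-385/ 12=-32.08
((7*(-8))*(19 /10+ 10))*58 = -193256 /5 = -38651.20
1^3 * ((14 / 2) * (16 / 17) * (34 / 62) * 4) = 448 / 31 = 14.45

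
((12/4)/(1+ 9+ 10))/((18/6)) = 0.05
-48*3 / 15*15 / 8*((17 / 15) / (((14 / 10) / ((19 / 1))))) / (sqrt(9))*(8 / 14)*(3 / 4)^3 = -8721 / 392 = -22.25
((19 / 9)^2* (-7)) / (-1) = 2527 / 81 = 31.20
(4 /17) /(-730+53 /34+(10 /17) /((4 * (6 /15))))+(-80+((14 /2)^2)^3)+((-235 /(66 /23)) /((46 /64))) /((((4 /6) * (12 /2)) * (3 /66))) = 5789697965 /49509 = 116942.33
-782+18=-764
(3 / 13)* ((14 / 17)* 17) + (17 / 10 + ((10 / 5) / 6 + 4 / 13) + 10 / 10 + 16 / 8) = 3343 / 390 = 8.57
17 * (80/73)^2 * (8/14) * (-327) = -142310400/37303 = -3814.99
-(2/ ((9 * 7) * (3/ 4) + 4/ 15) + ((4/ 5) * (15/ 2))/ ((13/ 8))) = -138408/ 37063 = -3.73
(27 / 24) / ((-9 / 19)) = -19 / 8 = -2.38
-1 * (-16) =16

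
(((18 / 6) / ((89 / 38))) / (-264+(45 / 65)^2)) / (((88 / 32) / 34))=-873392 / 14533255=-0.06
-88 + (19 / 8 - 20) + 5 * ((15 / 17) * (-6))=-17965 / 136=-132.10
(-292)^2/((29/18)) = 1534752/29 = 52922.48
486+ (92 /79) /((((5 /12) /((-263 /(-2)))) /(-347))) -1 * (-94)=-50146972 /395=-126954.36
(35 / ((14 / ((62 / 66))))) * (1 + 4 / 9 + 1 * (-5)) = -2480 / 297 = -8.35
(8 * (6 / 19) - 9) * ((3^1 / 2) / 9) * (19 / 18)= -41 / 36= -1.14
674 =674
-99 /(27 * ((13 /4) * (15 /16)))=-1.20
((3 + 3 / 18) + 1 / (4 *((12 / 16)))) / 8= 7 / 16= 0.44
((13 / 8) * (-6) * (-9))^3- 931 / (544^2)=675680.48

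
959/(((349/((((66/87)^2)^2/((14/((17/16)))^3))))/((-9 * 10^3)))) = -11086401286125/3096374369536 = -3.58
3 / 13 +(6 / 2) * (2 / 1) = 81 / 13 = 6.23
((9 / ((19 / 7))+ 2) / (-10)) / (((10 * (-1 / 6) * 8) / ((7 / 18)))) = 707 / 45600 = 0.02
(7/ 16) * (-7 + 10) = 21/ 16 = 1.31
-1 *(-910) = 910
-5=-5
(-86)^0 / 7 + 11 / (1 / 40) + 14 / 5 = 15503 / 35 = 442.94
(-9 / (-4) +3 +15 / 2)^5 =336938.72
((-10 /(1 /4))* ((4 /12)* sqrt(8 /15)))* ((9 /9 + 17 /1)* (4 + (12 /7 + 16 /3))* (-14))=14848* sqrt(30) /3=27108.62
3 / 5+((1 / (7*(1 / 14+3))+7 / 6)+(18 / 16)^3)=1068989 / 330240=3.24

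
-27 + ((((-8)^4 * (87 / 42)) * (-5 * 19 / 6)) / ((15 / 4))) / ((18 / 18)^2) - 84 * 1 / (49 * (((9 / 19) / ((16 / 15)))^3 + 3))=-65307415372337 / 1821619107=-35851.30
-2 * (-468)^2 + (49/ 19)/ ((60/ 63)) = -438045.29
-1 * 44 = -44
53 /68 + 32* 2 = 4405 /68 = 64.78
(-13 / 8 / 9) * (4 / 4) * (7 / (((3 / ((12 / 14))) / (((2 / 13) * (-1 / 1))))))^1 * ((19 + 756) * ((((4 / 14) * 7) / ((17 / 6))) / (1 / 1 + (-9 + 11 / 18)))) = -9300 / 2261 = -4.11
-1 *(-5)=5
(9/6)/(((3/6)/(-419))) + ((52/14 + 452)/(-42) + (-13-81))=-200192/147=-1361.85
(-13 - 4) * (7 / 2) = -119 / 2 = -59.50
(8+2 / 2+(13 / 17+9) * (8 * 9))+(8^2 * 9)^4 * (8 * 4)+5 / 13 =778452622010122 / 221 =3522410054344.44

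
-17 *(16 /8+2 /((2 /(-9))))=119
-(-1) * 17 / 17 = 1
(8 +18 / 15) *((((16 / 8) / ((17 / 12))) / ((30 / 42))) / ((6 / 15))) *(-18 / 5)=-69552 / 425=-163.65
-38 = -38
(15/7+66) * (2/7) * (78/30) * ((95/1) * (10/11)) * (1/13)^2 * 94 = 17038440/7007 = 2431.63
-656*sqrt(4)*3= -3936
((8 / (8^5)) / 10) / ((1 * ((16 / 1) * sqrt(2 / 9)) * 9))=sqrt(2) / 3932160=0.00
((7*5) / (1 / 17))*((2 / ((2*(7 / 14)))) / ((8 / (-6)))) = -1785 / 2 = -892.50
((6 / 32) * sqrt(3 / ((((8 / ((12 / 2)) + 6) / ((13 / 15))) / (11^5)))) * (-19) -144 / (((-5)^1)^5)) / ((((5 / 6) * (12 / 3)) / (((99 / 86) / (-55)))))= -972 / 3359375 + 186219 * sqrt(390) / 688000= 5.34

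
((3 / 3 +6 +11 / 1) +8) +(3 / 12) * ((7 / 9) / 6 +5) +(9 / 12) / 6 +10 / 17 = 12850 / 459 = 28.00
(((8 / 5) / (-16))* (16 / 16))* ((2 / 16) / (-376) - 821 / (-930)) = -0.09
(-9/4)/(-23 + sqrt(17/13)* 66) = -297* sqrt(221)/134350 - 2691/268700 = -0.04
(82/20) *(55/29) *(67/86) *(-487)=-14715679/4988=-2950.22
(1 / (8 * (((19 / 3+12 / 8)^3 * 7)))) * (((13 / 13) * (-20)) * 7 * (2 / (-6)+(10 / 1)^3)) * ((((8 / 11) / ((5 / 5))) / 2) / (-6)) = 359880 / 1142053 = 0.32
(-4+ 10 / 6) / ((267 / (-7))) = 49 / 801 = 0.06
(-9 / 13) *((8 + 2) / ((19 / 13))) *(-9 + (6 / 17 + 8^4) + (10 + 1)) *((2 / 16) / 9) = -269.63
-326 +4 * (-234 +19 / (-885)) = -1116946 / 885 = -1262.09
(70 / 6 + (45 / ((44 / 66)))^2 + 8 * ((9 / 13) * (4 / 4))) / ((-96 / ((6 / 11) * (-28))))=4994213 / 6864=727.60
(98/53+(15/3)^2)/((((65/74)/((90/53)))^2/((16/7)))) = 40395532032/176121491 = 229.36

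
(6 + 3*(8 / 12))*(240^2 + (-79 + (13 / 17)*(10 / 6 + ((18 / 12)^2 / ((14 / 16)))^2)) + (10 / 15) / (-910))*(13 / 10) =37377807524 / 62475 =598284.23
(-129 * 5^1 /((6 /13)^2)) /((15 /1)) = -7267 /36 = -201.86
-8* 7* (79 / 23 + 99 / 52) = -89390 / 299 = -298.96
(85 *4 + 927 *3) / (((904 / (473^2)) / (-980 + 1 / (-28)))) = -19160903513169 / 25312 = -756988918.82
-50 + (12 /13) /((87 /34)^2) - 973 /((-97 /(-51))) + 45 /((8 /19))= -11569506127 /25452024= -454.56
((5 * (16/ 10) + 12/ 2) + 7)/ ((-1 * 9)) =-7/ 3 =-2.33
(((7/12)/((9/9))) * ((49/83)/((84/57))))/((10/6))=931/6640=0.14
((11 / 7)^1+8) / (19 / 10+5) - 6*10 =-28310 / 483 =-58.61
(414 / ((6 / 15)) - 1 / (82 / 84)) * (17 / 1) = 17577.59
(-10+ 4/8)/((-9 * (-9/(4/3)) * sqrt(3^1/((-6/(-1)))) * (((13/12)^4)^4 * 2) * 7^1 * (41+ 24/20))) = -72279854300528640 * sqrt(2)/982820331763556625157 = -0.00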